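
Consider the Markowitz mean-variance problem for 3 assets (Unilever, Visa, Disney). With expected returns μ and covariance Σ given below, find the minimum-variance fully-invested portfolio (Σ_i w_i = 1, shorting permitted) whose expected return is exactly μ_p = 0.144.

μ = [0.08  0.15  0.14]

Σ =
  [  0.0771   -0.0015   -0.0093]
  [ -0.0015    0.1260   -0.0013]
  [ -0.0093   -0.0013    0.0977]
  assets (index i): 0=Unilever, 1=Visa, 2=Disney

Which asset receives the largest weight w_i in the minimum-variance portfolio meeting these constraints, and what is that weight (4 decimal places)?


Disney (0.5162)

g=Σ⁻¹μ = [1.2505  1.2215  1.5683]
h=Σ⁻¹𝟙 = [14.5451  8.2307  11.7295]
a=μᵀg=0.502830  b=𝟙ᵀg=4.040340  c=𝟙ᵀh=34.505295  D=ac−b²=1.025962
λ₁=(c·0.144−b)/D = (34.505295·0.144−4.040340)/1.025962 = 0.904929
λ₂=(a−b·0.144)/D = (0.502830−4.040340·0.144)/1.025962 = -0.076980
w* = 0.904929·g + -0.076980·h:
  w_0 = 0.904929·1.2505 + -0.076980·14.5451 = 0.0120  (Unilever)
  w_1 = 0.904929·1.2215 + -0.076980·8.2307 = 0.4718  (Visa)
  w_2 = 0.904929·1.5683 + -0.076980·11.7295 = 0.5162  (Disney)
Σw_i=1.0000  μᵀw=0.1440
σ²=wᵀΣw=λ₁·μ_p+λ₂ = 0.904929·0.144 + -0.076980 = 0.053330 ≈ 0.0533


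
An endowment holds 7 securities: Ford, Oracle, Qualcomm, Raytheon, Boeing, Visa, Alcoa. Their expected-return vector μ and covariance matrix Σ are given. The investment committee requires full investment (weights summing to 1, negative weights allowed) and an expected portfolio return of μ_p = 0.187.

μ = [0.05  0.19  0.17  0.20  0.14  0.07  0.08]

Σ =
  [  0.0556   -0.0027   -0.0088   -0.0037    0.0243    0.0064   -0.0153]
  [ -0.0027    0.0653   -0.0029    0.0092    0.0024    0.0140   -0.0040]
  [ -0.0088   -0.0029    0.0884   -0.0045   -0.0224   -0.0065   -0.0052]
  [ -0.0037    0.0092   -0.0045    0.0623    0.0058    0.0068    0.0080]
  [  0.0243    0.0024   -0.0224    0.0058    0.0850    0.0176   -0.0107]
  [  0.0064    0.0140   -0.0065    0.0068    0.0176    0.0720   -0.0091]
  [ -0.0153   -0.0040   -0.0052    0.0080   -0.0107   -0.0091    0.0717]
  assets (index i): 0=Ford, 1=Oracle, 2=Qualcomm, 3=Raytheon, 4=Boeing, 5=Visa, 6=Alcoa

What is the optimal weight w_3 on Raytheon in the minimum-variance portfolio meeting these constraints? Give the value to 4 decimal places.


g=Σ⁻¹μ = [1.2719  2.7332  2.8887  2.6720  1.9916  0.0714  1.7573]
h=Σ⁻¹𝟙 = [23.3053  14.3196  19.2307  11.8083  9.6983  10.1306  22.5292]
a=μᵀg=2.032784  b=𝟙ᵀg=13.386106  c=𝟙ᵀh=111.021978  D=ac−b²=46.495833
λ₁=(c·0.187−b)/D = (111.021978·0.187−13.386106)/46.495833 = 0.158616
λ₂=(a−b·0.187)/D = (2.032784−13.386106·0.187)/46.495833 = -0.010117
w* = 0.158616·g + -0.010117·h:
  w_0 = 0.158616·1.2719 + -0.010117·23.3053 = -0.0340  (Ford)
  w_1 = 0.158616·2.7332 + -0.010117·14.3196 = 0.2887  (Oracle)
  w_2 = 0.158616·2.8887 + -0.010117·19.2307 = 0.2636  (Qualcomm)
  w_3 = 0.158616·2.6720 + -0.010117·11.8083 = 0.3044  (Raytheon)
  w_4 = 0.158616·1.9916 + -0.010117·9.6983 = 0.2178  (Boeing)
  w_5 = 0.158616·0.0714 + -0.010117·10.1306 = -0.0912  (Visa)
  w_6 = 0.158616·1.7573 + -0.010117·22.5292 = 0.0508  (Alcoa)
Σw_i=1.0000  μᵀw=0.1870
σ²=wᵀΣw=λ₁·μ_p+λ₂ = 0.158616·0.187 + -0.010117 = 0.019544 ≈ 0.0195

0.3044


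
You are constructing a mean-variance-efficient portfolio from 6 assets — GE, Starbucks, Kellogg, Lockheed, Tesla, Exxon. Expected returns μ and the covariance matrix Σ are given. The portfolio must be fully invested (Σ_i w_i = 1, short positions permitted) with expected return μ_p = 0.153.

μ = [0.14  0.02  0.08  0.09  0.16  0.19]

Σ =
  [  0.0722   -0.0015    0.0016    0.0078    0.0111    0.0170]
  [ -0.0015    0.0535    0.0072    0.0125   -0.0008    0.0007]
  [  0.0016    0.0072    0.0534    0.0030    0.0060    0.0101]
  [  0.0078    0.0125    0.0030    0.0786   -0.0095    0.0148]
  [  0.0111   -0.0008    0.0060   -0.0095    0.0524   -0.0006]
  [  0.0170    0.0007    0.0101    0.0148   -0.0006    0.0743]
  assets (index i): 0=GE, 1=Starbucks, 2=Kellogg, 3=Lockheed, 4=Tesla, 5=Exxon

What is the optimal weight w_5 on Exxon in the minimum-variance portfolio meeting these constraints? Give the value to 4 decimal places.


0.2905

u=Σ⁻¹μ = [0.8655  0.0948  0.6710  0.9863  2.9975  2.0948]
v=Σ⁻¹𝟙 = [8.1962  15.1559  12.3603  9.7032  18.0143  7.9733]
a=μᵀu=1.143131  b=𝟙ᵀu=7.709916  c=𝟙ᵀv=71.403193  D=ac−b²=22.180392
λ₁=(c·0.153−b)/D = (71.403193·0.153−7.709916)/22.180392 = 0.144938
λ₂=(a−b·0.153)/D = (1.143131−7.709916·0.153)/22.180392 = -0.001645
w* = 0.144938·u + -0.001645·v:
  w_0 = 0.144938·0.8655 + -0.001645·8.1962 = 0.1120  (GE)
  w_1 = 0.144938·0.0948 + -0.001645·15.1559 = -0.0112  (Starbucks)
  w_2 = 0.144938·0.6710 + -0.001645·12.3603 = 0.0769  (Kellogg)
  w_3 = 0.144938·0.9863 + -0.001645·9.7032 = 0.1270  (Lockheed)
  w_4 = 0.144938·2.9975 + -0.001645·18.0143 = 0.4048  (Tesla)
  w_5 = 0.144938·2.0948 + -0.001645·7.9733 = 0.2905  (Exxon)
Σw_i=1.0000  μᵀw=0.1530
σ²=wᵀΣw=λ₁·μ_p+λ₂ = 0.144938·0.153 + -0.001645 = 0.020530 ≈ 0.0205


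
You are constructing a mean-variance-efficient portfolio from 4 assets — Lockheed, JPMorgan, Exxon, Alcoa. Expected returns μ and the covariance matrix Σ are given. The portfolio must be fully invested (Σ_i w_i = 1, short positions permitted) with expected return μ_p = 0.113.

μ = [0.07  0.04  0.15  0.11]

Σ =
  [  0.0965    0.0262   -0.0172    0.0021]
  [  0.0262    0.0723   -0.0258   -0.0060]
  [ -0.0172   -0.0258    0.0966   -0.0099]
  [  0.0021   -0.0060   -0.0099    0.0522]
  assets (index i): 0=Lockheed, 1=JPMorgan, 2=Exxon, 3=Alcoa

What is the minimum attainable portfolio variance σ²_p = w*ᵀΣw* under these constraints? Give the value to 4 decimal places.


p=Σ⁻¹μ = [0.7153  1.3407  2.3120  2.6711]
q=Σ⁻¹𝟙 = [7.8805  20.0556  19.6608  24.8741]
a=μᵀp=0.744320  b=𝟙ᵀp=7.039134  c=𝟙ᵀq=72.471076  D=ac−b²=4.392297
λ₁=(c·0.113−b)/D = (72.471076·0.113−7.039134)/4.392297 = 0.261844
λ₂=(a−b·0.113)/D = (0.744320−7.039134·0.113)/4.392297 = -0.011634
w* = 0.261844·p + -0.011634·q:
  w_0 = 0.261844·0.7153 + -0.011634·7.8805 = 0.0956  (Lockheed)
  w_1 = 0.261844·1.3407 + -0.011634·20.0556 = 0.1177  (JPMorgan)
  w_2 = 0.261844·2.3120 + -0.011634·19.6608 = 0.3766  (Exxon)
  w_3 = 0.261844·2.6711 + -0.011634·24.8741 = 0.4100  (Alcoa)
Σw_i=1.0000  μᵀw=0.1130
σ²=wᵀΣw=λ₁·μ_p+λ₂ = 0.261844·0.113 + -0.011634 = 0.017954 ≈ 0.0180

0.0180


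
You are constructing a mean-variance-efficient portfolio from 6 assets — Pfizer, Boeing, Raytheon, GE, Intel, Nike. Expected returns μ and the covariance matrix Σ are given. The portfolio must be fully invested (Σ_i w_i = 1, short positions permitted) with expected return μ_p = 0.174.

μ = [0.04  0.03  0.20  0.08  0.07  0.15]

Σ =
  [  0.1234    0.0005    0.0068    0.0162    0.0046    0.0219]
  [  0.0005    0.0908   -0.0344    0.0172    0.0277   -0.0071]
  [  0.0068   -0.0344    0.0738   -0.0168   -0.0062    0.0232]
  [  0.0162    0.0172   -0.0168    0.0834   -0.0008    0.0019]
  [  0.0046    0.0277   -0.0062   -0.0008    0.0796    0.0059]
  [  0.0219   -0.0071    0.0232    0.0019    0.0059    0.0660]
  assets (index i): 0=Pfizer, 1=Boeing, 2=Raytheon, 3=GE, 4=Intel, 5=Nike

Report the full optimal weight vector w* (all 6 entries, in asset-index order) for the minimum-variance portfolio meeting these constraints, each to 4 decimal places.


x=Σ⁻¹μ = [-0.2918  1.2075  3.2829  1.4061  0.6535  1.2466]
y=Σ⁻¹𝟙 = [3.6892  14.6934  21.4699  12.4944  8.5274  6.8391]
a=μᵀx=1.026341  b=𝟙ᵀx=7.504670  c=𝟙ᵀy=67.713323  D=ac−b²=13.176885
λ₁=(c·0.174−b)/D = (67.713323·0.174−7.504670)/13.176885 = 0.324618
λ₂=(a−b·0.174)/D = (1.026341−7.504670·0.174)/13.176885 = -0.021209
w* = 0.324618·x + -0.021209·y:
  w_0 = 0.324618·-0.2918 + -0.021209·3.6892 = -0.1730  (Pfizer)
  w_1 = 0.324618·1.2075 + -0.021209·14.6934 = 0.0803  (Boeing)
  w_2 = 0.324618·3.2829 + -0.021209·21.4699 = 0.6103  (Raytheon)
  w_3 = 0.324618·1.4061 + -0.021209·12.4944 = 0.1914  (GE)
  w_4 = 0.324618·0.6535 + -0.021209·8.5274 = 0.0313  (Intel)
  w_5 = 0.324618·1.2466 + -0.021209·6.8391 = 0.2596  (Nike)
Σw_i=1.0000  μᵀw=0.1740
σ²=wᵀΣw=λ₁·μ_p+λ₂ = 0.324618·0.174 + -0.021209 = 0.035274 ≈ 0.0353

-0.1730  0.0803  0.6103  0.1914  0.0313  0.2596


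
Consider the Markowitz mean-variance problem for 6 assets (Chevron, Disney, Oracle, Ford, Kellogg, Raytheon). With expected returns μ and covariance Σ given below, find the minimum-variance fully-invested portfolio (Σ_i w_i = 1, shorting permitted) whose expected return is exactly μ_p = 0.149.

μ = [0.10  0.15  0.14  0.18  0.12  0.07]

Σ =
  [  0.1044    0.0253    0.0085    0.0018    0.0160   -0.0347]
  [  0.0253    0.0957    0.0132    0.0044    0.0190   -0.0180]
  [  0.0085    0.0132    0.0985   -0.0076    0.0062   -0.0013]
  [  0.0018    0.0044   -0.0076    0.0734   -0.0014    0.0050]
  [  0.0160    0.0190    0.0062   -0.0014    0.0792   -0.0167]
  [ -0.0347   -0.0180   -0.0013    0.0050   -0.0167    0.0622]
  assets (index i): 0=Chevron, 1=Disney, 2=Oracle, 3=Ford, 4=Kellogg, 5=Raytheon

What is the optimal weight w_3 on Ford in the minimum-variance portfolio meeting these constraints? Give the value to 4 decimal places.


0.4093

p=Σ⁻¹μ = [1.0710  1.1377  1.2979  2.3647  1.4463  2.2775]
q=Σ⁻¹𝟙 = [14.4596  7.7352  8.3202  11.9342  13.5749  29.2416]
a=μᵀp=1.218090  b=𝟙ᵀp=9.595124  c=𝟙ᵀq=85.265714  D=ac−b²=11.794932
λ₁=(c·0.149−b)/D = (85.265714·0.149−9.595124)/11.794932 = 0.263627
λ₂=(a−b·0.149)/D = (1.218090−9.595124·0.149)/11.794932 = -0.017938
w* = 0.263627·p + -0.017938·q:
  w_0 = 0.263627·1.0710 + -0.017938·14.4596 = 0.0230  (Chevron)
  w_1 = 0.263627·1.1377 + -0.017938·7.7352 = 0.1612  (Disney)
  w_2 = 0.263627·1.2979 + -0.017938·8.3202 = 0.1929  (Oracle)
  w_3 = 0.263627·2.3647 + -0.017938·11.9342 = 0.4093  (Ford)
  w_4 = 0.263627·1.4463 + -0.017938·13.5749 = 0.1378  (Kellogg)
  w_5 = 0.263627·2.2775 + -0.017938·29.2416 = 0.0759  (Raytheon)
Σw_i=1.0000  μᵀw=0.1490
σ²=wᵀΣw=λ₁·μ_p+λ₂ = 0.263627·0.149 + -0.017938 = 0.021342 ≈ 0.0213


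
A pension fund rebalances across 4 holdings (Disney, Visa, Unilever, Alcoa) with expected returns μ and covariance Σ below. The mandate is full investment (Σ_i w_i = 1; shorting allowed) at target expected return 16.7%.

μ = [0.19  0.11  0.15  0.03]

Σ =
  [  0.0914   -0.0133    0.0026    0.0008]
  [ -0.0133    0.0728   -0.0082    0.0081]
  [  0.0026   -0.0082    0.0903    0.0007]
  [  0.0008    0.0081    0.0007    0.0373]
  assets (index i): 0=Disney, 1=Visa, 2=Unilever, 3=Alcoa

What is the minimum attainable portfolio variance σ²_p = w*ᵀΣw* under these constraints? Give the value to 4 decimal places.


p=Σ⁻¹μ = [2.3326  2.1088  1.7834  0.2629]
q=Σ⁻¹𝟙 = [12.5540  14.7969  11.8773  23.1042]
a=μᵀp=0.950558  b=𝟙ᵀp=6.487647  c=𝟙ᵀq=62.332479  D=ac−b²=17.161046
λ₁=(c·0.167−b)/D = (62.332479·0.167−6.487647)/17.161046 = 0.228534
λ₂=(a−b·0.167)/D = (0.950558−6.487647·0.167)/17.161046 = -0.007743
w* = 0.228534·p + -0.007743·q:
  w_0 = 0.228534·2.3326 + -0.007743·12.5540 = 0.4359  (Disney)
  w_1 = 0.228534·2.1088 + -0.007743·14.7969 = 0.3674  (Visa)
  w_2 = 0.228534·1.7834 + -0.007743·11.8773 = 0.3156  (Unilever)
  w_3 = 0.228534·0.2629 + -0.007743·23.1042 = -0.1188  (Alcoa)
Σw_i=1.0000  μᵀw=0.1670
σ²=wᵀΣw=λ₁·μ_p+λ₂ = 0.228534·0.167 + -0.007743 = 0.030422 ≈ 0.0304

0.0304


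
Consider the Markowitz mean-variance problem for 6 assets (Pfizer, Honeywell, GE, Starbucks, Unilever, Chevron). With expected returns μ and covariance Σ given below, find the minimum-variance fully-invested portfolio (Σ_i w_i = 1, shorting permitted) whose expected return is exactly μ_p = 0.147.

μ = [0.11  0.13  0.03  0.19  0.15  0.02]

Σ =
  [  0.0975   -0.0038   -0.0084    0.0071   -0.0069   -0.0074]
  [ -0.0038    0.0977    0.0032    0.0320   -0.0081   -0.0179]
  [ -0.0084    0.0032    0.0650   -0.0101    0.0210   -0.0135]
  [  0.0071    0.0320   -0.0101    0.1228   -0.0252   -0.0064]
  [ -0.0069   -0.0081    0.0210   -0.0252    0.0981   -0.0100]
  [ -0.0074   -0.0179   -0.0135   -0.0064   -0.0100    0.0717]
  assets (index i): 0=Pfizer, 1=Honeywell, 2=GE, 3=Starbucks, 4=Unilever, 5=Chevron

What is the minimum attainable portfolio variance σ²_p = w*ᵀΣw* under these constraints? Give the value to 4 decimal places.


0.0230

x=Σ⁻¹μ = [1.3368  1.2259  0.3860  1.7004  2.2064  1.2551]
y=Σ⁻¹𝟙 = [14.5167  12.6978  19.0320  9.5630  13.1829  24.8909]
a=μᵀx=0.997146  b=𝟙ᵀx=8.110731  c=𝟙ᵀy=93.883284  D=ac−b²=27.831399
λ₁=(c·0.147−b)/D = (93.883284·0.147−8.110731)/27.831399 = 0.204449
λ₂=(a−b·0.147)/D = (0.997146−8.110731·0.147)/27.831399 = -0.007011
w* = 0.204449·x + -0.007011·y:
  w_0 = 0.204449·1.3368 + -0.007011·14.5167 = 0.1715  (Pfizer)
  w_1 = 0.204449·1.2259 + -0.007011·12.6978 = 0.1616  (Honeywell)
  w_2 = 0.204449·0.3860 + -0.007011·19.0320 = -0.0545  (GE)
  w_3 = 0.204449·1.7004 + -0.007011·9.5630 = 0.2806  (Starbucks)
  w_4 = 0.204449·2.2064 + -0.007011·13.1829 = 0.3587  (Unilever)
  w_5 = 0.204449·1.2551 + -0.007011·24.8909 = 0.0821  (Chevron)
Σw_i=1.0000  μᵀw=0.1470
σ²=wᵀΣw=λ₁·μ_p+λ₂ = 0.204449·0.147 + -0.007011 = 0.023043 ≈ 0.0230


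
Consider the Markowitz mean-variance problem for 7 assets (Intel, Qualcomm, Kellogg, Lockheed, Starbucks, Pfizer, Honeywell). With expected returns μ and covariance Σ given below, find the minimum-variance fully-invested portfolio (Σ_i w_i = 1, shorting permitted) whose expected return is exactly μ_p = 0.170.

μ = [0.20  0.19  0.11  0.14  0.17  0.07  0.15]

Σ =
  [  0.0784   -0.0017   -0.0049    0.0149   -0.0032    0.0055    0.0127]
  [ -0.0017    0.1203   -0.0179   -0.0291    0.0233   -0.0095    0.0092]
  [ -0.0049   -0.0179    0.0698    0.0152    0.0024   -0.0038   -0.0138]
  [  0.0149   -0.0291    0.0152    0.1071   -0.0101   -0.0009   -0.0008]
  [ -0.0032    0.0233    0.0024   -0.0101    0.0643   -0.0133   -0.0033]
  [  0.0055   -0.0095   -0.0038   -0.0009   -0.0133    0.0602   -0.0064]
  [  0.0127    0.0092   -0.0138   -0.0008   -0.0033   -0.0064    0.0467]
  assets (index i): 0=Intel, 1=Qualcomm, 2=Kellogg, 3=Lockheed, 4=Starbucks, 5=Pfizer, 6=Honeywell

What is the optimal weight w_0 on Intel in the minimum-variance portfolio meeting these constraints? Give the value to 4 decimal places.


0.2563

g=Σ⁻¹μ = [1.8104  1.6838  2.5851  1.4747  2.9675  2.5004  3.7295]
h=Σ⁻¹𝟙 = [6.5469  10.1363  21.6662  10.4400  20.0583  26.6820  29.2913]
a=μᵀg=2.411764  b=𝟙ᵀg=16.751518  c=𝟙ᵀh=124.821080  D=ac−b²=20.425636
λ₁=(c·0.170−b)/D = (124.821080·0.170−16.751518)/20.425636 = 0.218748
λ₂=(a−b·0.170)/D = (2.411764−16.751518·0.170)/20.425636 = -0.021345
w* = 0.218748·g + -0.021345·h:
  w_0 = 0.218748·1.8104 + -0.021345·6.5469 = 0.2563  (Intel)
  w_1 = 0.218748·1.6838 + -0.021345·10.1363 = 0.1520  (Qualcomm)
  w_2 = 0.218748·2.5851 + -0.021345·21.6662 = 0.1030  (Kellogg)
  w_3 = 0.218748·1.4747 + -0.021345·10.4400 = 0.0997  (Lockheed)
  w_4 = 0.218748·2.9675 + -0.021345·20.0583 = 0.2210  (Starbucks)
  w_5 = 0.218748·2.5004 + -0.021345·26.6820 = -0.0226  (Pfizer)
  w_6 = 0.218748·3.7295 + -0.021345·29.2913 = 0.1906  (Honeywell)
Σw_i=1.0000  μᵀw=0.1700
σ²=wᵀΣw=λ₁·μ_p+λ₂ = 0.218748·0.170 + -0.021345 = 0.015842 ≈ 0.0158


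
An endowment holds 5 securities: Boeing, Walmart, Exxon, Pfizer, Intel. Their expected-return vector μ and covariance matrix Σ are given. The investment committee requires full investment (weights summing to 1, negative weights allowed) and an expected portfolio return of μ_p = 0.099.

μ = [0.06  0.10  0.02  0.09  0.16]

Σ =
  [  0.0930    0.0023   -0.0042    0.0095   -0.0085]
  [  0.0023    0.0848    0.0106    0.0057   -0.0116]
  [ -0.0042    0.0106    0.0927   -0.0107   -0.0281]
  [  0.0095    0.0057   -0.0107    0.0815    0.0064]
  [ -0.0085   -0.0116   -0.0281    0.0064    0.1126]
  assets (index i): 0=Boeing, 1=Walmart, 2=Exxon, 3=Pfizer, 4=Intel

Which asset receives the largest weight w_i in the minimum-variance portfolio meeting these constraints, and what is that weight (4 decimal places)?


Intel (0.3111)

p=Σ⁻¹μ = [0.7149  1.2453  0.7351  0.8941  1.7359]
q=Σ⁻¹𝟙 = [11.3455  10.7109  15.6404  11.1437  14.1106]
a=μᵀp=0.540331  b=𝟙ᵀp=5.325256  c=𝟙ᵀq=62.951035  D=ac−b²=5.656023
λ₁=(c·0.099−b)/D = (62.951035·0.099−5.325256)/5.656023 = 0.160342
λ₂=(a−b·0.099)/D = (0.540331−5.325256·0.099)/5.656023 = 0.002321
w* = 0.160342·p + 0.002321·q:
  w_0 = 0.160342·0.7149 + 0.002321·11.3455 = 0.1410  (Boeing)
  w_1 = 0.160342·1.2453 + 0.002321·10.7109 = 0.2245  (Walmart)
  w_2 = 0.160342·0.7351 + 0.002321·15.6404 = 0.1542  (Exxon)
  w_3 = 0.160342·0.8941 + 0.002321·11.1437 = 0.1692  (Pfizer)
  w_4 = 0.160342·1.7359 + 0.002321·14.1106 = 0.3111  (Intel)
Σw_i=1.0000  μᵀw=0.0990
σ²=wᵀΣw=λ₁·μ_p+λ₂ = 0.160342·0.099 + 0.002321 = 0.018195 ≈ 0.0182


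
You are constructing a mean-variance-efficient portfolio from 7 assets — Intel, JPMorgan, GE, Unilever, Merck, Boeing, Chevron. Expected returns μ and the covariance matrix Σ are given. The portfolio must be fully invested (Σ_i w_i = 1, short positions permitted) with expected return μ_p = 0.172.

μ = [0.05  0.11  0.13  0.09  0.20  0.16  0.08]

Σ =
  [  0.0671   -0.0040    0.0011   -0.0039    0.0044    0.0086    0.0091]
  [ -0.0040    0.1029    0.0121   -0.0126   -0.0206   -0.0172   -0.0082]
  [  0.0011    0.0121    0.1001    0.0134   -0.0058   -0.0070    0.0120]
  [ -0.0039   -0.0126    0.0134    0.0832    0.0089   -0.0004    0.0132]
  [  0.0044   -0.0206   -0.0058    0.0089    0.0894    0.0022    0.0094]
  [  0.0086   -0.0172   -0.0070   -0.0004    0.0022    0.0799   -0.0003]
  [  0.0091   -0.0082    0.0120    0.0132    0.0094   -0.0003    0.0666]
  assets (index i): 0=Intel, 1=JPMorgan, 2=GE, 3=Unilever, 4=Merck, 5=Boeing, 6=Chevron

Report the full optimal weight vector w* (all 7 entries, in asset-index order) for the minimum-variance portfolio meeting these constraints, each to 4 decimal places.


-0.1162  0.2085  0.1637  0.0222  0.3965  0.3283  -0.0030

u=Σ⁻¹μ = [0.3234  2.0190  1.1750  0.8451  2.5472  2.4419  0.6779]
v=Σ⁻¹𝟙 = [12.2885  16.5492  6.9048  11.1203  12.2844  15.1164  10.2597]
a=μᵀu=1.421449  b=𝟙ᵀu=10.029560  c=𝟙ᵀv=84.523201  D=ac−b²=19.553367
λ₁=(c·0.172−b)/D = (84.523201·0.172−10.029560)/19.553367 = 0.230571
λ₂=(a−b·0.172)/D = (1.421449−10.029560·0.172)/19.553367 = -0.015529
w* = 0.230571·u + -0.015529·v:
  w_0 = 0.230571·0.3234 + -0.015529·12.2885 = -0.1162  (Intel)
  w_1 = 0.230571·2.0190 + -0.015529·16.5492 = 0.2085  (JPMorgan)
  w_2 = 0.230571·1.1750 + -0.015529·6.9048 = 0.1637  (GE)
  w_3 = 0.230571·0.8451 + -0.015529·11.1203 = 0.0222  (Unilever)
  w_4 = 0.230571·2.5472 + -0.015529·12.2844 = 0.3965  (Merck)
  w_5 = 0.230571·2.4419 + -0.015529·15.1164 = 0.3283  (Boeing)
  w_6 = 0.230571·0.6779 + -0.015529·10.2597 = -0.0030  (Chevron)
Σw_i=1.0000  μᵀw=0.1720
σ²=wᵀΣw=λ₁·μ_p+λ₂ = 0.230571·0.172 + -0.015529 = 0.024130 ≈ 0.0241


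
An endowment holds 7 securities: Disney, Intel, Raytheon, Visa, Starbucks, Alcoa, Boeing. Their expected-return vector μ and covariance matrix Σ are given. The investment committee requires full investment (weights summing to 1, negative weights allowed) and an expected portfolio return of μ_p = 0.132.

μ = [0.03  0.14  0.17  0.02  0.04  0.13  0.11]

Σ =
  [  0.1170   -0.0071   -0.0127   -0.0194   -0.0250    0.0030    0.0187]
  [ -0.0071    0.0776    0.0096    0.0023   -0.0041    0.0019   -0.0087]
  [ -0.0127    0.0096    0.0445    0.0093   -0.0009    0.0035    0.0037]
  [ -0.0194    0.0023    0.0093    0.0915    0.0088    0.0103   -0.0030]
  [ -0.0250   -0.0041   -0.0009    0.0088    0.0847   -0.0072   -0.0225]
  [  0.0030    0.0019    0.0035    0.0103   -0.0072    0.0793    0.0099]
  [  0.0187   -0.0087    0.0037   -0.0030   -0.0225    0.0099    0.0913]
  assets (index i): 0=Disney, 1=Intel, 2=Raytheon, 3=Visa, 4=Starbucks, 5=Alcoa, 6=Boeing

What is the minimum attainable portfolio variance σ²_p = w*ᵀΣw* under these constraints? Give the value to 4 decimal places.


u=Σ⁻¹μ = [0.7374  1.6091  3.5532  -0.2689  1.2767  1.4152  1.2155]
v=Σ⁻¹𝟙 = [15.2115  13.7126  20.5517  9.0535  20.4181  9.9084  12.5660]
a=μᵀu=1.214795  b=𝟙ᵀu=9.538038  c=𝟙ᵀv=101.421750  D=ac−b²=32.232455
λ₁=(c·0.132−b)/D = (101.421750·0.132−9.538038)/32.232455 = 0.119433
λ₂=(a−b·0.132)/D = (1.214795−9.538038·0.132)/32.232455 = -0.001372
w* = 0.119433·u + -0.001372·v:
  w_0 = 0.119433·0.7374 + -0.001372·15.2115 = 0.0672  (Disney)
  w_1 = 0.119433·1.6091 + -0.001372·13.7126 = 0.1734  (Intel)
  w_2 = 0.119433·3.5532 + -0.001372·20.5517 = 0.3962  (Raytheon)
  w_3 = 0.119433·-0.2689 + -0.001372·9.0535 = -0.0445  (Visa)
  w_4 = 0.119433·1.2767 + -0.001372·20.4181 = 0.1245  (Starbucks)
  w_5 = 0.119433·1.4152 + -0.001372·9.9084 = 0.1554  (Alcoa)
  w_6 = 0.119433·1.2155 + -0.001372·12.5660 = 0.1279  (Boeing)
Σw_i=1.0000  μᵀw=0.1320
σ²=wᵀΣw=λ₁·μ_p+λ₂ = 0.119433·0.132 + -0.001372 = 0.014393 ≈ 0.0144

0.0144


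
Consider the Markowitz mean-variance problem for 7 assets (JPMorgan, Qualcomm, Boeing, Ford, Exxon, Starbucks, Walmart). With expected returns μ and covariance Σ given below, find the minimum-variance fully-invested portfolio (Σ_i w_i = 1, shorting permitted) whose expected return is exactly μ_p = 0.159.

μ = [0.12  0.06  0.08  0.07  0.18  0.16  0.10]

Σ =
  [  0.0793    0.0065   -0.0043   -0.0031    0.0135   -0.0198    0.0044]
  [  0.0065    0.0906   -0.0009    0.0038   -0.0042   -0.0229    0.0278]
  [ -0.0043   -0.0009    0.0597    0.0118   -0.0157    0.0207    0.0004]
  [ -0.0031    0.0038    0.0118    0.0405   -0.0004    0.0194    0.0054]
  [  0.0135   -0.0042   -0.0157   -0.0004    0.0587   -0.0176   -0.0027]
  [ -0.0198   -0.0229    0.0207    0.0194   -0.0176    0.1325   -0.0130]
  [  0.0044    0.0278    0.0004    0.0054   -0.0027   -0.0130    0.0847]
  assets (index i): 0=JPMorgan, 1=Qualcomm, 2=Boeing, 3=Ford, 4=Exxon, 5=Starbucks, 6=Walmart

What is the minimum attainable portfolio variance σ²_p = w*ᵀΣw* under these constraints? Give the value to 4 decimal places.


g=Σ⁻¹μ = [1.2797  0.8622  1.7784  0.2010  3.9317  1.8829  1.2243]
h=Σ⁻¹𝟙 = [11.2914  10.7670  17.5909  13.4612  23.5408  10.3951  9.0905]
a=μᵀg=1.493036  b=𝟙ᵀg=11.160161  c=𝟙ᵀh=96.136937  D=ac−b²=18.986765
λ₁=(c·0.159−b)/D = (96.136937·0.159−11.160161)/18.986765 = 0.217289
λ₂=(a−b·0.159)/D = (1.493036−11.160161·0.159)/18.986765 = -0.014822
w* = 0.217289·g + -0.014822·h:
  w_0 = 0.217289·1.2797 + -0.014822·11.2914 = 0.1107  (JPMorgan)
  w_1 = 0.217289·0.8622 + -0.014822·10.7670 = 0.0278  (Qualcomm)
  w_2 = 0.217289·1.7784 + -0.014822·17.5909 = 0.1257  (Boeing)
  w_3 = 0.217289·0.2010 + -0.014822·13.4612 = -0.1559  (Ford)
  w_4 = 0.217289·3.9317 + -0.014822·23.5408 = 0.5054  (Exxon)
  w_5 = 0.217289·1.8829 + -0.014822·10.3951 = 0.2551  (Starbucks)
  w_6 = 0.217289·1.2243 + -0.014822·9.0905 = 0.1313  (Walmart)
Σw_i=1.0000  μᵀw=0.1590
σ²=wᵀΣw=λ₁·μ_p+λ₂ = 0.217289·0.159 + -0.014822 = 0.019727 ≈ 0.0197

0.0197


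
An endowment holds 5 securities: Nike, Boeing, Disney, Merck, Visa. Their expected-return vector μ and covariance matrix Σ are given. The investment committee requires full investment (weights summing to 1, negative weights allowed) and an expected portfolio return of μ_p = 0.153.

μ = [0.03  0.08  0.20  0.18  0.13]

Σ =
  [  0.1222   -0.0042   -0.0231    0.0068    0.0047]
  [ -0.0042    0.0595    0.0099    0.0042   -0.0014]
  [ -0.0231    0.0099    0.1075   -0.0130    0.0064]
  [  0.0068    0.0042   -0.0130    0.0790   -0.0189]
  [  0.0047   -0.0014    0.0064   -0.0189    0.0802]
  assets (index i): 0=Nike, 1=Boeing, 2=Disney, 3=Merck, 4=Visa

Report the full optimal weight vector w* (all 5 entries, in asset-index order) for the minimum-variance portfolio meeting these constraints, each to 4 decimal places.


x=Σ⁻¹μ = [0.4208  0.8574  2.1134  3.0622  2.1642]
y=Σ⁻¹𝟙 = [9.2725  14.8184  11.0234  16.5222  15.1981]
a=μᵀx=1.336448  b=𝟙ᵀx=8.618079  c=𝟙ᵀy=66.834601  D=ac−b²=15.049723
λ₁=(c·0.153−b)/D = (66.834601·0.153−8.618079)/15.049723 = 0.106820
λ₂=(a−b·0.153)/D = (1.336448−8.618079·0.153)/15.049723 = 0.001188
w* = 0.106820·x + 0.001188·y:
  w_0 = 0.106820·0.4208 + 0.001188·9.2725 = 0.0560  (Nike)
  w_1 = 0.106820·0.8574 + 0.001188·14.8184 = 0.1092  (Boeing)
  w_2 = 0.106820·2.1134 + 0.001188·11.0234 = 0.2389  (Disney)
  w_3 = 0.106820·3.0622 + 0.001188·16.5222 = 0.3467  (Merck)
  w_4 = 0.106820·2.1642 + 0.001188·15.1981 = 0.2492  (Visa)
Σw_i=1.0000  μᵀw=0.1530
σ²=wᵀΣw=λ₁·μ_p+λ₂ = 0.106820·0.153 + 0.001188 = 0.017532 ≈ 0.0175

0.0560  0.1092  0.2389  0.3467  0.2492


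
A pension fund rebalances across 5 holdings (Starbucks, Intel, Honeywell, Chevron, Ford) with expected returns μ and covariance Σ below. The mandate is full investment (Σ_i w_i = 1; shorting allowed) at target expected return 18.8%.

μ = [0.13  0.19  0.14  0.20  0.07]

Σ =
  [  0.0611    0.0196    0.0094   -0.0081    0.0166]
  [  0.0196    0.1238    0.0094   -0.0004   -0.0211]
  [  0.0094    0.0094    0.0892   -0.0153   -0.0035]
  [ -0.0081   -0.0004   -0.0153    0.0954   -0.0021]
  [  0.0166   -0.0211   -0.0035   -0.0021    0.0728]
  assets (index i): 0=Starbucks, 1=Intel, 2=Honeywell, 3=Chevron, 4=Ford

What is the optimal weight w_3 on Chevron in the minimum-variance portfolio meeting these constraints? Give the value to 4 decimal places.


g=Σ⁻¹μ = [1.4227  1.3885  1.7543  2.5308  1.1969]
h=Σ⁻¹𝟙 = [9.6027  8.2117  12.2556  13.6256  14.9089]
a=μᵀg=1.284295  b=𝟙ᵀg=8.293119  c=𝟙ᵀh=58.604621  D=ac−b²=6.489780
λ₁=(c·0.188−b)/D = (58.604621·0.188−8.293119)/6.489780 = 0.419822
λ₂=(a−b·0.188)/D = (1.284295−8.293119·0.188)/6.489780 = -0.042345
w* = 0.419822·g + -0.042345·h:
  w_0 = 0.419822·1.4227 + -0.042345·9.6027 = 0.1906  (Starbucks)
  w_1 = 0.419822·1.3885 + -0.042345·8.2117 = 0.2352  (Intel)
  w_2 = 0.419822·1.7543 + -0.042345·12.2556 = 0.2175  (Honeywell)
  w_3 = 0.419822·2.5308 + -0.042345·13.6256 = 0.4855  (Chevron)
  w_4 = 0.419822·1.1969 + -0.042345·14.9089 = -0.1288  (Ford)
Σw_i=1.0000  μᵀw=0.1880
σ²=wᵀΣw=λ₁·μ_p+λ₂ = 0.419822·0.188 + -0.042345 = 0.036581 ≈ 0.0366

0.4855


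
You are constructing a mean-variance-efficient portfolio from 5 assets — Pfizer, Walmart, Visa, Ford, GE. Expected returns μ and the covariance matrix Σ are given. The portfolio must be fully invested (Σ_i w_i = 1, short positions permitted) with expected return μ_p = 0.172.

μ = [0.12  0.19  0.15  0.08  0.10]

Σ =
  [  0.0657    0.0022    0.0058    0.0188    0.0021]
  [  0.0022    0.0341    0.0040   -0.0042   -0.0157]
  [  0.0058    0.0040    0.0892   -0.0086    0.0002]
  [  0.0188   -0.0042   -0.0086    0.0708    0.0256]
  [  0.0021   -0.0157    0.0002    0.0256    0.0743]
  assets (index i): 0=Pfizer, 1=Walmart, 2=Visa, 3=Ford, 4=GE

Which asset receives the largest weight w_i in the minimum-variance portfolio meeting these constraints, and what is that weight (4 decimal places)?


Walmart (0.7099)

p=Σ⁻¹μ = [1.2876  6.5560  1.3385  0.4186  2.5470]
q=Σ⁻¹𝟙 = [10.2004  36.8843  9.6464  8.2298  18.1030]
a=μᵀp=1.889116  b=𝟙ᵀp=12.147710  c=𝟙ᵀq=83.063891  D=ac−b²=9.350506
λ₁=(c·0.172−b)/D = (83.063891·0.172−12.147710)/9.350506 = 0.228788
λ₂=(a−b·0.172)/D = (1.889116−12.147710·0.172)/9.350506 = -0.021420
w* = 0.228788·p + -0.021420·q:
  w_0 = 0.228788·1.2876 + -0.021420·10.2004 = 0.0761  (Pfizer)
  w_1 = 0.228788·6.5560 + -0.021420·36.8843 = 0.7099  (Walmart)
  w_2 = 0.228788·1.3385 + -0.021420·9.6464 = 0.0996  (Visa)
  w_3 = 0.228788·0.4186 + -0.021420·8.2298 = -0.0805  (Ford)
  w_4 = 0.228788·2.5470 + -0.021420·18.1030 = 0.1949  (GE)
Σw_i=1.0000  μᵀw=0.1720
σ²=wᵀΣw=λ₁·μ_p+λ₂ = 0.228788·0.172 + -0.021420 = 0.017931 ≈ 0.0179


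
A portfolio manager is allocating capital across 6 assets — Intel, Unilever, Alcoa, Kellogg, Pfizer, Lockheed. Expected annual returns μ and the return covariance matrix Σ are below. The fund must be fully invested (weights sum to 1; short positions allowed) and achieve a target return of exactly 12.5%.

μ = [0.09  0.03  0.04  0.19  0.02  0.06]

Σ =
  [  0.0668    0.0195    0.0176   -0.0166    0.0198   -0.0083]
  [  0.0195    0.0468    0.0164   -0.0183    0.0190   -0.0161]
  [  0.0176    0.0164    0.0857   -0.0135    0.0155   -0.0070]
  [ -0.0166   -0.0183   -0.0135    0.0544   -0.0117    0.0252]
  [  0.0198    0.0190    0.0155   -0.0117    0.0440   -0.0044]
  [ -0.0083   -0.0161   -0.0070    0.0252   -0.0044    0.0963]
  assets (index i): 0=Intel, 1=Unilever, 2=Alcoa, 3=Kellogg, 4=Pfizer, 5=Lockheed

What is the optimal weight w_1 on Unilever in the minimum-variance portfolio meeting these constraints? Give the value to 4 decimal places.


0.1838

p=Σ⁻¹μ = [1.9478  1.4472  0.5257  4.7940  0.0245  -0.1823]
q=Σ⁻¹𝟙 = [10.5240  23.3056  8.0016  30.5462  14.0734  8.4189]
a=μᵀp=1.140150  b=𝟙ᵀp=8.556777  c=𝟙ᵀq=94.869660  D=ac−b²=34.947212
λ₁=(c·0.125−b)/D = (94.869660·0.125−8.556777)/34.947212 = 0.094483
λ₂=(a−b·0.125)/D = (1.140150−8.556777·0.125)/34.947212 = 0.002019
w* = 0.094483·p + 0.002019·q:
  w_0 = 0.094483·1.9478 + 0.002019·10.5240 = 0.2053  (Intel)
  w_1 = 0.094483·1.4472 + 0.002019·23.3056 = 0.1838  (Unilever)
  w_2 = 0.094483·0.5257 + 0.002019·8.0016 = 0.0658  (Alcoa)
  w_3 = 0.094483·4.7940 + 0.002019·30.5462 = 0.5146  (Kellogg)
  w_4 = 0.094483·0.0245 + 0.002019·14.0734 = 0.0307  (Pfizer)
  w_5 = 0.094483·-0.1823 + 0.002019·8.4189 = -0.0002  (Lockheed)
Σw_i=1.0000  μᵀw=0.1250
σ²=wᵀΣw=λ₁·μ_p+λ₂ = 0.094483·0.125 + 0.002019 = 0.013829 ≈ 0.0138


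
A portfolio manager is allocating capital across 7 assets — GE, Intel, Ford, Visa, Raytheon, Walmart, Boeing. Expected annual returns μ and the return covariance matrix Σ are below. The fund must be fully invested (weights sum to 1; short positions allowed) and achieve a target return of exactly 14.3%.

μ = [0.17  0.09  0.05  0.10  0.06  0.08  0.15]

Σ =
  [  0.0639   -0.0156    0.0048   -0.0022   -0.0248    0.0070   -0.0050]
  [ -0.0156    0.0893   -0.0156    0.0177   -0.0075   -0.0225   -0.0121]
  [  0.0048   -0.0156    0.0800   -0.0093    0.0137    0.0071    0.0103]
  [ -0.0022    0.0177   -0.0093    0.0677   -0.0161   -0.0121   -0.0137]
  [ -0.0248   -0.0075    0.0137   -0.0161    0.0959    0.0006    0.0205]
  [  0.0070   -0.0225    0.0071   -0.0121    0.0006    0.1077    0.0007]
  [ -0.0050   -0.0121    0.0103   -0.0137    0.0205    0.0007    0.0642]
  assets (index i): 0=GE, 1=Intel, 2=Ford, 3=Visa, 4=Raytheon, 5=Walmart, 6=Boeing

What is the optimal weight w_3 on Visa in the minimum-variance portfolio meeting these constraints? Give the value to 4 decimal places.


0.1418

u=Σ⁻¹μ = [3.9188  2.1171  0.3249  2.2566  1.4927  1.1348  2.9811]
v=Σ⁻¹𝟙 = [27.3558  20.9130  10.9280  22.0037  17.1303  13.4090  18.9745]
a=μᵀu=1.726166  b=𝟙ᵀu=14.226143  c=𝟙ᵀv=130.714350  D=ac−b²=23.251551
λ₁=(c·0.143−b)/D = (130.714350·0.143−14.226143)/23.251551 = 0.192074
λ₂=(a−b·0.143)/D = (1.726166−14.226143·0.143)/23.251551 = -0.013254
w* = 0.192074·u + -0.013254·v:
  w_0 = 0.192074·3.9188 + -0.013254·27.3558 = 0.3901  (GE)
  w_1 = 0.192074·2.1171 + -0.013254·20.9130 = 0.1295  (Intel)
  w_2 = 0.192074·0.3249 + -0.013254·10.9280 = -0.0824  (Ford)
  w_3 = 0.192074·2.2566 + -0.013254·22.0037 = 0.1418  (Visa)
  w_4 = 0.192074·1.4927 + -0.013254·17.1303 = 0.0597  (Raytheon)
  w_5 = 0.192074·1.1348 + -0.013254·13.4090 = 0.0402  (Walmart)
  w_6 = 0.192074·2.9811 + -0.013254·18.9745 = 0.3211  (Boeing)
Σw_i=1.0000  μᵀw=0.1430
σ²=wᵀΣw=λ₁·μ_p+λ₂ = 0.192074·0.143 + -0.013254 = 0.014213 ≈ 0.0142


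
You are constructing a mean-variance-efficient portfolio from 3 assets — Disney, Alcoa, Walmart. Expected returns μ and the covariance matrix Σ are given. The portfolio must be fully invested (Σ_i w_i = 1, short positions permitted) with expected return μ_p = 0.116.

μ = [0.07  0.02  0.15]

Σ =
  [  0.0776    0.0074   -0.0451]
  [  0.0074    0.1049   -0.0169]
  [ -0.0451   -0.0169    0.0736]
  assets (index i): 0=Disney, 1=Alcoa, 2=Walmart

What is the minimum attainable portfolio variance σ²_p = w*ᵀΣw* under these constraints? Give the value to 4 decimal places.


0.0163

g=Σ⁻¹μ = [3.2782  0.6349  4.1926]
h=Σ⁻¹𝟙 = [33.0560  13.1393  36.8598]
a=μᵀg=0.871063  b=𝟙ᵀg=8.105674  c=𝟙ᵀh=83.055111  D=ac−b²=6.644307
λ₁=(c·0.116−b)/D = (83.055111·0.116−8.105674)/6.644307 = 0.230080
λ₂=(a−b·0.116)/D = (0.871063−8.105674·0.116)/6.644307 = -0.010414
w* = 0.230080·g + -0.010414·h:
  w_0 = 0.230080·3.2782 + -0.010414·33.0560 = 0.4100  (Disney)
  w_1 = 0.230080·0.6349 + -0.010414·13.1393 = 0.0092  (Alcoa)
  w_2 = 0.230080·4.1926 + -0.010414·36.8598 = 0.5808  (Walmart)
Σw_i=1.0000  μᵀw=0.1160
σ²=wᵀΣw=λ₁·μ_p+λ₂ = 0.230080·0.116 + -0.010414 = 0.016275 ≈ 0.0163


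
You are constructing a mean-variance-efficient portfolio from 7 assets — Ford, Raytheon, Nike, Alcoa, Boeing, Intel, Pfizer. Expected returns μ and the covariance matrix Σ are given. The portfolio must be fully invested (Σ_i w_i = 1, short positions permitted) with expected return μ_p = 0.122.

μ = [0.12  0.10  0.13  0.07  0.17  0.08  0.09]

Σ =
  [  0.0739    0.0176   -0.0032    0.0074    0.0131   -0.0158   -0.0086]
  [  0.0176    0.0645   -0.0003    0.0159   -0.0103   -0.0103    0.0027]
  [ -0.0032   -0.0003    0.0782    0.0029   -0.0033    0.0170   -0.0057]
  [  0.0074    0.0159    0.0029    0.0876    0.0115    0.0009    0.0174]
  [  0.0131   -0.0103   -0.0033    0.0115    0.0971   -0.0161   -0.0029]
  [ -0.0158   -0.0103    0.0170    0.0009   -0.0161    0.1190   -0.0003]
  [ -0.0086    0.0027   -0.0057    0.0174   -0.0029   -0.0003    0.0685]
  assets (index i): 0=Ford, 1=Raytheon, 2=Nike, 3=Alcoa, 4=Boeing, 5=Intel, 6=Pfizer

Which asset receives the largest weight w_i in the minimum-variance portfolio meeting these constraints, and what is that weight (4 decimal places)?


p=Σ⁻¹μ = [1.3888  1.6774  1.7241  -0.3056  2.0606  1.0410  1.7350]
q=Σ⁻¹𝟙 = [12.4365  14.7703  12.5710  2.1720  12.7262  11.2845  16.6602]
a=μᵀp=1.126868  b=𝟙ᵀp=9.321322  c=𝟙ᵀq=82.620803  D=ac−b²=6.215719
λ₁=(c·0.122−b)/D = (82.620803·0.122−9.321322)/6.215719 = 0.122016
λ₂=(a−b·0.122)/D = (1.126868−9.321322·0.122)/6.215719 = -0.001662
w* = 0.122016·p + -0.001662·q:
  w_0 = 0.122016·1.3888 + -0.001662·12.4365 = 0.1488  (Ford)
  w_1 = 0.122016·1.6774 + -0.001662·14.7703 = 0.1801  (Raytheon)
  w_2 = 0.122016·1.7241 + -0.001662·12.5710 = 0.1895  (Nike)
  w_3 = 0.122016·-0.3056 + -0.001662·2.1720 = -0.0409  (Alcoa)
  w_4 = 0.122016·2.0606 + -0.001662·12.7262 = 0.2303  (Boeing)
  w_5 = 0.122016·1.0410 + -0.001662·11.2845 = 0.1083  (Intel)
  w_6 = 0.122016·1.7350 + -0.001662·16.6602 = 0.1840  (Pfizer)
Σw_i=1.0000  μᵀw=0.1220
σ²=wᵀΣw=λ₁·μ_p+λ₂ = 0.122016·0.122 + -0.001662 = 0.013224 ≈ 0.0132

Boeing (0.2303)


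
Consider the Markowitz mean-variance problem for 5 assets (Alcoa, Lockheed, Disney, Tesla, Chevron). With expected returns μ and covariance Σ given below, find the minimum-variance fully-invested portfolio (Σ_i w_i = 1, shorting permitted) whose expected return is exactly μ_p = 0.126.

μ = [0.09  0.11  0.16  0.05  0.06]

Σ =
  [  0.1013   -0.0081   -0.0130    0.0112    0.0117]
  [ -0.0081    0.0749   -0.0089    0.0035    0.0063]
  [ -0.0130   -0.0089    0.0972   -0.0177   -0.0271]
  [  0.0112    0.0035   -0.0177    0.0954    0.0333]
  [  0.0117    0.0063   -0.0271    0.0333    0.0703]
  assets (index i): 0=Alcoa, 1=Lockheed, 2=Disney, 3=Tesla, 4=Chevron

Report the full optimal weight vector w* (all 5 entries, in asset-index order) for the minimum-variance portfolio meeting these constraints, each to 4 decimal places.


p=Σ⁻¹μ = [1.1512  1.7534  2.3725  0.3227  1.2664]
q=Σ⁻¹𝟙 = [10.9817  15.1668  18.5614  6.8649  14.9413]
a=μᵀp=0.768200  b=𝟙ᵀp=6.866243  c=𝟙ᵀq=66.516079  D=ac−b²=3.952343
λ₁=(c·0.126−b)/D = (66.516079·0.126−6.866243)/3.952343 = 0.383262
λ₂=(a−b·0.126)/D = (0.768200−6.866243·0.126)/3.952343 = -0.024529
w* = 0.383262·p + -0.024529·q:
  w_0 = 0.383262·1.1512 + -0.024529·10.9817 = 0.1718  (Alcoa)
  w_1 = 0.383262·1.7534 + -0.024529·15.1668 = 0.3000  (Lockheed)
  w_2 = 0.383262·2.3725 + -0.024529·18.5614 = 0.4540  (Disney)
  w_3 = 0.383262·0.3227 + -0.024529·6.8649 = -0.0447  (Tesla)
  w_4 = 0.383262·1.2664 + -0.024529·14.9413 = 0.1189  (Chevron)
Σw_i=1.0000  μᵀw=0.1260
σ²=wᵀΣw=λ₁·μ_p+λ₂ = 0.383262·0.126 + -0.024529 = 0.023762 ≈ 0.0238

0.1718  0.3000  0.4540  -0.0447  0.1189


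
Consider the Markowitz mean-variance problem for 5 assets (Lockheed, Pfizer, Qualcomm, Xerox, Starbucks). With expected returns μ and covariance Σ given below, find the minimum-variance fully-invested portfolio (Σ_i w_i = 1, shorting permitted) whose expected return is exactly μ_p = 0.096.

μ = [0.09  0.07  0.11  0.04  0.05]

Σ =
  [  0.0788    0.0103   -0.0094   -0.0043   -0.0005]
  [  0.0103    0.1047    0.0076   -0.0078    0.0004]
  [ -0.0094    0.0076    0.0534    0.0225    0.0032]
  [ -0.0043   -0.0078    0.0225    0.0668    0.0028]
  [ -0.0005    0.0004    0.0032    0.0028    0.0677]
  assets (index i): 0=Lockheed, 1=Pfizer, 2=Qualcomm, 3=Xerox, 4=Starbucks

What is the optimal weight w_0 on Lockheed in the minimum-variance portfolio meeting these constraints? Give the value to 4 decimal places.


0.3099

u=Σ⁻¹μ = [1.3616  0.3667  2.2293  -0.0486  0.6431]
v=Σ⁻¹𝟙 = [14.0902  7.9072  14.4798  11.3500  13.6745]
a=μᵀu=0.423650  b=𝟙ᵀu=4.552125  c=𝟙ᵀv=61.501733  D=ac−b²=5.333357
λ₁=(c·0.096−b)/D = (61.501733·0.096−4.552125)/5.333357 = 0.253507
λ₂=(a−b·0.096)/D = (0.423650−4.552125·0.096)/5.333357 = -0.002504
w* = 0.253507·u + -0.002504·v:
  w_0 = 0.253507·1.3616 + -0.002504·14.0902 = 0.3099  (Lockheed)
  w_1 = 0.253507·0.3667 + -0.002504·7.9072 = 0.0732  (Pfizer)
  w_2 = 0.253507·2.2293 + -0.002504·14.4798 = 0.5289  (Qualcomm)
  w_3 = 0.253507·-0.0486 + -0.002504·11.3500 = -0.0407  (Xerox)
  w_4 = 0.253507·0.6431 + -0.002504·13.6745 = 0.1288  (Starbucks)
Σw_i=1.0000  μᵀw=0.0960
σ²=wᵀΣw=λ₁·μ_p+λ₂ = 0.253507·0.096 + -0.002504 = 0.021833 ≈ 0.0218


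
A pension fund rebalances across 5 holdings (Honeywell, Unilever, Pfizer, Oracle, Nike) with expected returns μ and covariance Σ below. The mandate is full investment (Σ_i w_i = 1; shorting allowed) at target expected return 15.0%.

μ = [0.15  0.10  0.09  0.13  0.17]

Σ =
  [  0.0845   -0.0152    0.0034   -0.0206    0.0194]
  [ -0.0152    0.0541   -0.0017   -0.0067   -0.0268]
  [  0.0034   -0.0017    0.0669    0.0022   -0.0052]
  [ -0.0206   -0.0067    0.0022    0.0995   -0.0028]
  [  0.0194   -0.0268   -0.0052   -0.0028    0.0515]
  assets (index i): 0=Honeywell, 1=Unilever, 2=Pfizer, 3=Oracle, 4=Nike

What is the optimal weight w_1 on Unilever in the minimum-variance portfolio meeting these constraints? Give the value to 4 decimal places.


g=Σ⁻¹μ = [1.9176  5.5787  1.7664  2.2028  5.7798]
h=Σ⁻¹𝟙 = [14.0395  45.0172  17.9588  16.7246  40.2779]
a=μᵀg=2.273427  b=𝟙ᵀg=17.245379  c=𝟙ᵀh=134.018033  D=ac−b²=7.277084
λ₁=(c·0.150−b)/D = (134.018033·0.150−17.245379)/7.277084 = 0.392647
λ₂=(a−b·0.150)/D = (2.273427−17.245379·0.150)/7.277084 = -0.043064
w* = 0.392647·g + -0.043064·h:
  w_0 = 0.392647·1.9176 + -0.043064·14.0395 = 0.1484  (Honeywell)
  w_1 = 0.392647·5.5787 + -0.043064·45.0172 = 0.2518  (Unilever)
  w_2 = 0.392647·1.7664 + -0.043064·17.9588 = -0.0798  (Pfizer)
  w_3 = 0.392647·2.2028 + -0.043064·16.7246 = 0.1447  (Oracle)
  w_4 = 0.392647·5.7798 + -0.043064·40.2779 = 0.5349  (Nike)
Σw_i=1.0000  μᵀw=0.1500
σ²=wᵀΣw=λ₁·μ_p+λ₂ = 0.392647·0.150 + -0.043064 = 0.015833 ≈ 0.0158

0.2518
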